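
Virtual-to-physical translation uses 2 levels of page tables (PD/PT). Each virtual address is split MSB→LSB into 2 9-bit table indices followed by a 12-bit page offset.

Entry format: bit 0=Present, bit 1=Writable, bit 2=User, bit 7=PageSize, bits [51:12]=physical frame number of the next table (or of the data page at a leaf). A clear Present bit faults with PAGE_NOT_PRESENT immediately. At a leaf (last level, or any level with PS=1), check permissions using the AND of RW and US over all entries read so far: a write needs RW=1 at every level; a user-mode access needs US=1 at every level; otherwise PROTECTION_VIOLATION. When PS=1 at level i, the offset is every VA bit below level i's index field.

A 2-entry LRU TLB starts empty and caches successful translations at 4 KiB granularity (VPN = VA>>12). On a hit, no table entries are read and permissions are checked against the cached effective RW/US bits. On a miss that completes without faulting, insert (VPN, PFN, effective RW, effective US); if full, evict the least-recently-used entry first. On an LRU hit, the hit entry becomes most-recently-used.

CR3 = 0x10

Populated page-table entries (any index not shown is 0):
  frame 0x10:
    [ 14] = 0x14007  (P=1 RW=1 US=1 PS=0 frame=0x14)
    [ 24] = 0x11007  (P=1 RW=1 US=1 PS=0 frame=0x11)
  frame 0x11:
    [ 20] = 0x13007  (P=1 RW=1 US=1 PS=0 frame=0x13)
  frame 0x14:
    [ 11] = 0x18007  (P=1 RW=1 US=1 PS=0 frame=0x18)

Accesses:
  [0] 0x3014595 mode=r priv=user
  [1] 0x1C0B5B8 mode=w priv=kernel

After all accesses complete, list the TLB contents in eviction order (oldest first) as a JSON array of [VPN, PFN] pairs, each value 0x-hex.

Trace:
#0 VA=0x3014595 (r,user):
  [0] read 0x10 idx=24: raw=0x11007 flags P=1 W=1 U=1 S=0
  [1] read 0x11 idx=20: raw=0x13007 flags P=1 W=1 U=1 S=0
  ⇒ phys 0x13595  [2 reads]
#1 VA=0x1C0B5B8 (w,kernel):
  [0] read 0x10 idx=14: raw=0x14007 flags P=1 W=1 U=1 S=0
  [1] read 0x14 idx=11: raw=0x18007 flags P=1 W=1 U=1 S=0
  ⇒ phys 0x185B8  [2 reads]

TLB: [["0x3014", "0x13"], ["0x1C0B", "0x18"]]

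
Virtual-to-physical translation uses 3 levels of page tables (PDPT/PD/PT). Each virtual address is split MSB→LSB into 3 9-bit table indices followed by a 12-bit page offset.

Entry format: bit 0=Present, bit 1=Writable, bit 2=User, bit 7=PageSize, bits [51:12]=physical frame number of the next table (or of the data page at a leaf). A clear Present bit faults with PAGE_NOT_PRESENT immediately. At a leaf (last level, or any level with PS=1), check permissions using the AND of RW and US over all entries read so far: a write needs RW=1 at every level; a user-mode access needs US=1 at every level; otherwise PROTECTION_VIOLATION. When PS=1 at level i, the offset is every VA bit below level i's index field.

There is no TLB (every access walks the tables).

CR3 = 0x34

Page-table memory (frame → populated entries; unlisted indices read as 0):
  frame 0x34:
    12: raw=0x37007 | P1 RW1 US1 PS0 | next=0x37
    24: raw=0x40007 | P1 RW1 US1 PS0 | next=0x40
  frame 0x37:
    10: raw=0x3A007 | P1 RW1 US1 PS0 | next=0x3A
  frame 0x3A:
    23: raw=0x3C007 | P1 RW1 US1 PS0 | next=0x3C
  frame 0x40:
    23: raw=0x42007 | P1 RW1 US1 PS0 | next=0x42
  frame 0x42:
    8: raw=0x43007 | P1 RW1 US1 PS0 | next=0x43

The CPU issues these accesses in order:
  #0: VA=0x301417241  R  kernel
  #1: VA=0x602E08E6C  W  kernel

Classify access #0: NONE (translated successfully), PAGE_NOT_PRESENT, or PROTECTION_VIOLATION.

Per-access translation:
#0 VA=0x301417241 (r,kernel):
  lvl0: tbl 0x34, slot 12 ⇒ 0x37007 (P1/RW1/US1/PS0)
  lvl1: tbl 0x37, slot 10 ⇒ 0x3A007 (P1/RW1/US1/PS0)
  lvl2: tbl 0x3A, slot 23 ⇒ 0x3C007 (P1/RW1/US1/PS0)
  ⇒ phys 0x3C241  [3 reads]
#1 VA=0x602E08E6C (w,kernel):
  lvl0: tbl 0x34, slot 24 ⇒ 0x40007 (P1/RW1/US1/PS0)
  lvl1: tbl 0x40, slot 23 ⇒ 0x42007 (P1/RW1/US1/PS0)
  lvl2: tbl 0x42, slot 8 ⇒ 0x43007 (P1/RW1/US1/PS0)
  ⇒ phys 0x43E6C  [3 reads]

Access #0 fault: NONE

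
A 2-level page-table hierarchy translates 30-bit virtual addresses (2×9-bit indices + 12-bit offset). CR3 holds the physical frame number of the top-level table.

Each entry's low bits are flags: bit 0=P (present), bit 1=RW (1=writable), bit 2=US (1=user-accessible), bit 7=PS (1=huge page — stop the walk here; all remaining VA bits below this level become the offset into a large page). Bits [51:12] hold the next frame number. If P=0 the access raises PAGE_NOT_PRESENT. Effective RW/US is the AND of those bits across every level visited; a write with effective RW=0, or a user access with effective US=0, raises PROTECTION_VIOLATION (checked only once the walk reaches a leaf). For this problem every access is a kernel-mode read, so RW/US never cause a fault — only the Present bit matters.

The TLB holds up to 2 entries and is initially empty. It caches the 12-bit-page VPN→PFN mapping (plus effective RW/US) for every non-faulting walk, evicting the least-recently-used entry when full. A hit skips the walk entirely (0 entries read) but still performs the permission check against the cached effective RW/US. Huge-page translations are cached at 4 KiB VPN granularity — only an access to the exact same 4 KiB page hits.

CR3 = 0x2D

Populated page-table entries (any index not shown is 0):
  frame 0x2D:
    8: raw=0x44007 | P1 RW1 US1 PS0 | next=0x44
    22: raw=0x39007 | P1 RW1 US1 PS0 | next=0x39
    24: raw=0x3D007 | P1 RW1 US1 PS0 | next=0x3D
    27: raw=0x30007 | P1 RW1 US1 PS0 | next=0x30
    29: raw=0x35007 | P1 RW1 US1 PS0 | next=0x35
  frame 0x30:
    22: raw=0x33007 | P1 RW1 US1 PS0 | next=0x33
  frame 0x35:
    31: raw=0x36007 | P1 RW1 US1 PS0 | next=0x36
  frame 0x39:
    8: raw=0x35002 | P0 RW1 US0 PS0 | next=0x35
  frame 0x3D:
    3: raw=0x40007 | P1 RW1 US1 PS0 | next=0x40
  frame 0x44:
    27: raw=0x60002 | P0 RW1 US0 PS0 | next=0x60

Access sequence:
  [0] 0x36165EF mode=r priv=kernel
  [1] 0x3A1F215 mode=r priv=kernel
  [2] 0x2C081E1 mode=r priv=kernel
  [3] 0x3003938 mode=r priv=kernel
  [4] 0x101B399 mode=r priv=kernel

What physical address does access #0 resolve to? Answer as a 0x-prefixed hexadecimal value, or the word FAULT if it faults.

Trace:
#0 VA=0x36165EF (r,kernel):
  [0] read 0x2D idx=27: raw=0x30007 flags P=1 W=1 U=1 S=0
  [1] read 0x30 idx=22: raw=0x33007 flags P=1 W=1 U=1 S=0
  ✓ 0x335EF  — 2 lookups
#1 VA=0x3A1F215 (r,kernel):
  [0] read 0x2D idx=29: raw=0x35007 flags P=1 W=1 U=1 S=0
  [1] read 0x35 idx=31: raw=0x36007 flags P=1 W=1 U=1 S=0
  ✓ 0x36215  — 2 lookups
#2 VA=0x2C081E1 (r,kernel):
  [0] read 0x2D idx=22: raw=0x39007 flags P=1 W=1 U=1 S=0
  [1] read 0x39 idx=8: raw=0x35002 flags P=0 W=1 U=0 S=0
  ✗ PAGE_NOT_PRESENT  [2 reads]
#3 VA=0x3003938 (r,kernel):
  [0] read 0x2D idx=24: raw=0x3D007 flags P=1 W=1 U=1 S=0
  [1] read 0x3D idx=3: raw=0x40007 flags P=1 W=1 U=1 S=0
  ✓ 0x40938  — 2 lookups
#4 VA=0x101B399 (r,kernel):
  [0] read 0x2D idx=8: raw=0x44007 flags P=1 W=1 U=1 S=0
  [1] read 0x44 idx=27: raw=0x60002 flags P=0 W=1 U=0 S=0
  ✗ PAGE_NOT_PRESENT  [2 reads]

Access #0 PA: 0x335EF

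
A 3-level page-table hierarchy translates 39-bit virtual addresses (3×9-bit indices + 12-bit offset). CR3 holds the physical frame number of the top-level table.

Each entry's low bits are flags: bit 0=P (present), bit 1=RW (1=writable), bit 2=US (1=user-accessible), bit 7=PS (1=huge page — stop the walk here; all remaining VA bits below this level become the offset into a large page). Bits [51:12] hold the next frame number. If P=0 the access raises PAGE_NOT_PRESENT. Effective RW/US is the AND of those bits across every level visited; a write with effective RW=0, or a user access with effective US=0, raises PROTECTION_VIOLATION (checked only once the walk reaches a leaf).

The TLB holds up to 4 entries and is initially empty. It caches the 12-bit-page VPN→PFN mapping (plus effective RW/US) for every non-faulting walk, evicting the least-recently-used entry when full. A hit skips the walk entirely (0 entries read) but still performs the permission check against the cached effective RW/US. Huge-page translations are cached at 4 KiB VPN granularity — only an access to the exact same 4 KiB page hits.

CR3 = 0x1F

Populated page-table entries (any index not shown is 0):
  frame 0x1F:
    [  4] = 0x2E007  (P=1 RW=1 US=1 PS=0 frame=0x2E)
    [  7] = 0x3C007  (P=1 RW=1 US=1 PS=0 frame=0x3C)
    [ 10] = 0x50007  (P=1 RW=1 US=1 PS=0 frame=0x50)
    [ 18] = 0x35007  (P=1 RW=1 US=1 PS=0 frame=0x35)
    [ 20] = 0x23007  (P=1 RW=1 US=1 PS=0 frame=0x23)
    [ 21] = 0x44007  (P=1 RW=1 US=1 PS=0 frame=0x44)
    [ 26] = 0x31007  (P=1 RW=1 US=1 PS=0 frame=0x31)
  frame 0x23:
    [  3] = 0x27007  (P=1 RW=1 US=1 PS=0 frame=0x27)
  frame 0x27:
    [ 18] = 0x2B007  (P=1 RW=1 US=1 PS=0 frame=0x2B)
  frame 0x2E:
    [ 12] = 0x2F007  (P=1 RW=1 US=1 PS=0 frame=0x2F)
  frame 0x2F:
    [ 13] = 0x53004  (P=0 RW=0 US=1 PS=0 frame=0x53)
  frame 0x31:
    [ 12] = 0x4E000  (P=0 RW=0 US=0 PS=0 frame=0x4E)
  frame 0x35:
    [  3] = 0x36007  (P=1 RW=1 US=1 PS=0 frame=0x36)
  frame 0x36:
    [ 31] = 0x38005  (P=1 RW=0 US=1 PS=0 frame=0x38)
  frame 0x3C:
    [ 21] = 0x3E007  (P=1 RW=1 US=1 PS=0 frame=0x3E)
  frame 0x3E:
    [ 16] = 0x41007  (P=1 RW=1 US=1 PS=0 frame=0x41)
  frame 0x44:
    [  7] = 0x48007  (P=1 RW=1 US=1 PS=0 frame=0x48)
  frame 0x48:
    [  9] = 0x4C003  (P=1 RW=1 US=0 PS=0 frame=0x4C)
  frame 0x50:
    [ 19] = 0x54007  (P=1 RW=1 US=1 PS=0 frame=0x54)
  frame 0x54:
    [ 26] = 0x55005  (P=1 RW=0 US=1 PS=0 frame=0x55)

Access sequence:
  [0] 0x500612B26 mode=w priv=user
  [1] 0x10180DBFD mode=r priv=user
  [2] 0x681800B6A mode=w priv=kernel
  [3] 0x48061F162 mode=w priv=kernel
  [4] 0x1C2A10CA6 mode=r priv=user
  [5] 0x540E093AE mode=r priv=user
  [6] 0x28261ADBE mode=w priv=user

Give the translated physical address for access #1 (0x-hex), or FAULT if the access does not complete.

Trace:
#0 VA=0x500612B26 (w,user):
  L0: frame=0x1F idx=20 entry=0x23007 [P=1 RW=1 US=1 PS=0]
  L1: frame=0x23 idx=3 entry=0x27007 [P=1 RW=1 US=1 PS=0]
  L2: frame=0x27 idx=18 entry=0x2B007 [P=1 RW=1 US=1 PS=0]
  ⇒ phys 0x2BB26  [3 reads]
#1 VA=0x10180DBFD (r,user):
  L0: frame=0x1F idx=4 entry=0x2E007 [P=1 RW=1 US=1 PS=0]
  L1: frame=0x2E idx=12 entry=0x2F007 [P=1 RW=1 US=1 PS=0]
  L2: frame=0x2F idx=13 entry=0x53004 [P=0 RW=0 US=1 PS=0]
  ⇒ fault: PAGE_NOT_PRESENT  — 3 lookups
#2 VA=0x681800B6A (w,kernel):
  L0: frame=0x1F idx=26 entry=0x31007 [P=1 RW=1 US=1 PS=0]
  L1: frame=0x31 idx=12 entry=0x4E000 [P=0 RW=0 US=0 PS=0]
  ⇒ fault: PAGE_NOT_PRESENT  — 2 lookups
#3 VA=0x48061F162 (w,kernel):
  L0: frame=0x1F idx=18 entry=0x35007 [P=1 RW=1 US=1 PS=0]
  L1: frame=0x35 idx=3 entry=0x36007 [P=1 RW=1 US=1 PS=0]
  L2: frame=0x36 idx=31 entry=0x38005 [P=1 RW=0 US=1 PS=0]
  ⇒ fault: PROTECTION_VIOLATION  — 3 lookups
#4 VA=0x1C2A10CA6 (r,user):
  L0: frame=0x1F idx=7 entry=0x3C007 [P=1 RW=1 US=1 PS=0]
  L1: frame=0x3C idx=21 entry=0x3E007 [P=1 RW=1 US=1 PS=0]
  L2: frame=0x3E idx=16 entry=0x41007 [P=1 RW=1 US=1 PS=0]
  ⇒ phys 0x41CA6  [3 reads]
#5 VA=0x540E093AE (r,user):
  L0: frame=0x1F idx=21 entry=0x44007 [P=1 RW=1 US=1 PS=0]
  L1: frame=0x44 idx=7 entry=0x48007 [P=1 RW=1 US=1 PS=0]
  L2: frame=0x48 idx=9 entry=0x4C003 [P=1 RW=1 US=0 PS=0]
  ⇒ fault: PROTECTION_VIOLATION  — 3 lookups
#6 VA=0x28261ADBE (w,user):
  L0: frame=0x1F idx=10 entry=0x50007 [P=1 RW=1 US=1 PS=0]
  L1: frame=0x50 idx=19 entry=0x54007 [P=1 RW=1 US=1 PS=0]
  L2: frame=0x54 idx=26 entry=0x55005 [P=1 RW=0 US=1 PS=0]
  ⇒ fault: PROTECTION_VIOLATION  — 3 lookups

Access #1 PA: FAULT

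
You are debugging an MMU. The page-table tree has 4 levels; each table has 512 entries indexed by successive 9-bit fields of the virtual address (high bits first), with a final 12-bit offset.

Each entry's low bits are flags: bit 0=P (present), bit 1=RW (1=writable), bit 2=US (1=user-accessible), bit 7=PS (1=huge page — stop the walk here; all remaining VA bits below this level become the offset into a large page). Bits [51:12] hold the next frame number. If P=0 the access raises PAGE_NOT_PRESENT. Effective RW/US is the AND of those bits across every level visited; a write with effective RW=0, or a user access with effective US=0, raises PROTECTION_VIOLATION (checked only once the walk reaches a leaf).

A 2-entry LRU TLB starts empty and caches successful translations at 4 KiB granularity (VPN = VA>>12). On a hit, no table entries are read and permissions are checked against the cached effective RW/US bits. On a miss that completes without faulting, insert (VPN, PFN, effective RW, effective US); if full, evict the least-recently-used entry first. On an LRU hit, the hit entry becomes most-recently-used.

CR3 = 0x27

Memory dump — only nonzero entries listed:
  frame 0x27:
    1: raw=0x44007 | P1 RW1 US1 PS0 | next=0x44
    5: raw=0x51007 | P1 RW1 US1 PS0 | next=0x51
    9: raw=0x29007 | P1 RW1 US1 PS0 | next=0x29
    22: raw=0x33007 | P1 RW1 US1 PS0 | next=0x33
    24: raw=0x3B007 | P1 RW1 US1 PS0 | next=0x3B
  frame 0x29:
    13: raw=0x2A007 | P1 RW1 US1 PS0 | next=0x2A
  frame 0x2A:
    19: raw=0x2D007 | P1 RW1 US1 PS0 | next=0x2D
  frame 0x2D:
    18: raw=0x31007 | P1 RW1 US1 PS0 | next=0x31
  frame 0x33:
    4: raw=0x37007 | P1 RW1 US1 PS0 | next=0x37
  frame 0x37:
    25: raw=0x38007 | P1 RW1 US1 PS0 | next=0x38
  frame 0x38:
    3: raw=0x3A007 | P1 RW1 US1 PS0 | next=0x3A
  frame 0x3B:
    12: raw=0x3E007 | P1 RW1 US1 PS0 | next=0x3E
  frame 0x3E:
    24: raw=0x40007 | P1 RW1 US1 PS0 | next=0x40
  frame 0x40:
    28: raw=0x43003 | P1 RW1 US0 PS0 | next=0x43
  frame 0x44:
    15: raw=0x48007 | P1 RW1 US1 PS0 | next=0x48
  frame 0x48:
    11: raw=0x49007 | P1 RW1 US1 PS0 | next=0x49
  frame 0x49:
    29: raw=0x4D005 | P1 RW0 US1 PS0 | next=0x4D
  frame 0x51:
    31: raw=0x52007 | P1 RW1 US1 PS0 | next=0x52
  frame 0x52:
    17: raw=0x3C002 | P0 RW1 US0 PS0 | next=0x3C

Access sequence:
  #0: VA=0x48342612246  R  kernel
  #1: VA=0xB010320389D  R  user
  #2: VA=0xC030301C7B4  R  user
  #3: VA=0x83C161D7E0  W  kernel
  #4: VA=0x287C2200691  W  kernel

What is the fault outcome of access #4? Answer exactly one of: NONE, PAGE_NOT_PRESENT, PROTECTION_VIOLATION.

Walk each access:
#0 VA=0x48342612246 (r,kernel):
  lvl0: tbl 0x27, slot 9 ⇒ 0x29007 (P1/RW1/US1/PS0)
  lvl1: tbl 0x29, slot 13 ⇒ 0x2A007 (P1/RW1/US1/PS0)
  lvl2: tbl 0x2A, slot 19 ⇒ 0x2D007 (P1/RW1/US1/PS0)
  lvl3: tbl 0x2D, slot 18 ⇒ 0x31007 (P1/RW1/US1/PS0)
  ✓ 0x31246  — 4 lookups
#1 VA=0xB010320389D (r,user):
  lvl0: tbl 0x27, slot 22 ⇒ 0x33007 (P1/RW1/US1/PS0)
  lvl1: tbl 0x33, slot 4 ⇒ 0x37007 (P1/RW1/US1/PS0)
  lvl2: tbl 0x37, slot 25 ⇒ 0x38007 (P1/RW1/US1/PS0)
  lvl3: tbl 0x38, slot 3 ⇒ 0x3A007 (P1/RW1/US1/PS0)
  ✓ 0x3A89D  — 4 lookups
#2 VA=0xC030301C7B4 (r,user):
  lvl0: tbl 0x27, slot 24 ⇒ 0x3B007 (P1/RW1/US1/PS0)
  lvl1: tbl 0x3B, slot 12 ⇒ 0x3E007 (P1/RW1/US1/PS0)
  lvl2: tbl 0x3E, slot 24 ⇒ 0x40007 (P1/RW1/US1/PS0)
  lvl3: tbl 0x40, slot 28 ⇒ 0x43003 (P1/RW1/US0/PS0)
  ✗ PROTECTION_VIOLATION  [4 reads]
#3 VA=0x83C161D7E0 (w,kernel):
  lvl0: tbl 0x27, slot 1 ⇒ 0x44007 (P1/RW1/US1/PS0)
  lvl1: tbl 0x44, slot 15 ⇒ 0x48007 (P1/RW1/US1/PS0)
  lvl2: tbl 0x48, slot 11 ⇒ 0x49007 (P1/RW1/US1/PS0)
  lvl3: tbl 0x49, slot 29 ⇒ 0x4D005 (P1/RW0/US1/PS0)
  ✗ PROTECTION_VIOLATION  [4 reads]
#4 VA=0x287C2200691 (w,kernel):
  lvl0: tbl 0x27, slot 5 ⇒ 0x51007 (P1/RW1/US1/PS0)
  lvl1: tbl 0x51, slot 31 ⇒ 0x52007 (P1/RW1/US1/PS0)
  lvl2: tbl 0x52, slot 17 ⇒ 0x3C002 (P0/RW1/US0/PS0)
  ✗ PAGE_NOT_PRESENT  [3 reads]

Access #4 fault: PAGE_NOT_PRESENT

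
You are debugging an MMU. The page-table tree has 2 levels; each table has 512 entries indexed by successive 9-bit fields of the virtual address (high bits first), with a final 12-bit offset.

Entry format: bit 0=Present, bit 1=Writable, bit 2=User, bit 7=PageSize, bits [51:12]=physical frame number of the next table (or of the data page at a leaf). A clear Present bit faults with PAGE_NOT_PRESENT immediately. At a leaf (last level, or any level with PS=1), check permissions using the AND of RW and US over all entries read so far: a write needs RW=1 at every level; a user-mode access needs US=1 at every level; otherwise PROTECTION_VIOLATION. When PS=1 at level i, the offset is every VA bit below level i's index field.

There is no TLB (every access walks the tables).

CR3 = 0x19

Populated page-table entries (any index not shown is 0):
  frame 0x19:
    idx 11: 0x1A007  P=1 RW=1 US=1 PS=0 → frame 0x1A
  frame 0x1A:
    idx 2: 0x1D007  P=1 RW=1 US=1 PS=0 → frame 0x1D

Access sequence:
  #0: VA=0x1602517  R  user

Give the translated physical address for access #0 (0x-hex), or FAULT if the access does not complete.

Walk each access:
#0 VA=0x1602517 (r,user):
  L0: frame=0x19 idx=11 entry=0x1A007 [P=1 RW=1 US=1 PS=0]
  L1: frame=0x1A idx=2 entry=0x1D007 [P=1 RW=1 US=1 PS=0]
  → PA=0x1D517  (2 entries read)

Access #0 PA: 0x1D517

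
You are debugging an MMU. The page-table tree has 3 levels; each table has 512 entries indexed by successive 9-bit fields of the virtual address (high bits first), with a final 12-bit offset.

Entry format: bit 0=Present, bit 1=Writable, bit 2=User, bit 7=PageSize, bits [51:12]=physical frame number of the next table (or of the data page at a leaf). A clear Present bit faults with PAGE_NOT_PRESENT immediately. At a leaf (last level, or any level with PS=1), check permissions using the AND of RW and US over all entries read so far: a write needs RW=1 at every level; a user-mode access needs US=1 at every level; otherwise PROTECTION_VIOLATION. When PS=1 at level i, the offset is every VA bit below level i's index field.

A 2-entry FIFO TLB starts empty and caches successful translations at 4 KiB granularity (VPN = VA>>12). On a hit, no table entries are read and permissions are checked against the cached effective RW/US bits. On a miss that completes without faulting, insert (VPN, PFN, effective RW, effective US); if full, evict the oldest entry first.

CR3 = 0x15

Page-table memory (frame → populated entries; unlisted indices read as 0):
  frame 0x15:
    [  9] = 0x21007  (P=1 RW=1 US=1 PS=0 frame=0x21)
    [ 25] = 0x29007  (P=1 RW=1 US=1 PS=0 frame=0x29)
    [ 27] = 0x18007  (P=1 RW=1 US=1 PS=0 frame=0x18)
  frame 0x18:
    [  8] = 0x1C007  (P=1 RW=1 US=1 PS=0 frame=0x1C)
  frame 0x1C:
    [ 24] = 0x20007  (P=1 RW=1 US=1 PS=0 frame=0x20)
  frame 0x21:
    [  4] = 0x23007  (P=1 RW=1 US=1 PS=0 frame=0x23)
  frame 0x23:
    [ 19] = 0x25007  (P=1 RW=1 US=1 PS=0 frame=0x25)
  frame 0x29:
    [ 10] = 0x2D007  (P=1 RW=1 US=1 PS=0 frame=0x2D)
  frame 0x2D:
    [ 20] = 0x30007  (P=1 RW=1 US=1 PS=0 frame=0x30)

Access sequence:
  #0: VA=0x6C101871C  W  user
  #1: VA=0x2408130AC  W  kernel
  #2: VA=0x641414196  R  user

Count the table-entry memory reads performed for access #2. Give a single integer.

Trace:
#0 VA=0x6C101871C (w,user):
  L0 @0x15[27] → 0x18007  P=1,RW=1,US=1,PS=0
  L1 @0x18[8] → 0x1C007  P=1,RW=1,US=1,PS=0
  L2 @0x1C[24] → 0x20007  P=1,RW=1,US=1,PS=0
  ⇒ phys 0x2071C  [3 reads]
#1 VA=0x2408130AC (w,kernel):
  L0 @0x15[9] → 0x21007  P=1,RW=1,US=1,PS=0
  L1 @0x21[4] → 0x23007  P=1,RW=1,US=1,PS=0
  L2 @0x23[19] → 0x25007  P=1,RW=1,US=1,PS=0
  ⇒ phys 0x250AC  [3 reads]
#2 VA=0x641414196 (r,user):
  L0 @0x15[25] → 0x29007  P=1,RW=1,US=1,PS=0
  L1 @0x29[10] → 0x2D007  P=1,RW=1,US=1,PS=0
  L2 @0x2D[20] → 0x30007  P=1,RW=1,US=1,PS=0
  ⇒ phys 0x30196  [3 reads]

Entries read for #2: 3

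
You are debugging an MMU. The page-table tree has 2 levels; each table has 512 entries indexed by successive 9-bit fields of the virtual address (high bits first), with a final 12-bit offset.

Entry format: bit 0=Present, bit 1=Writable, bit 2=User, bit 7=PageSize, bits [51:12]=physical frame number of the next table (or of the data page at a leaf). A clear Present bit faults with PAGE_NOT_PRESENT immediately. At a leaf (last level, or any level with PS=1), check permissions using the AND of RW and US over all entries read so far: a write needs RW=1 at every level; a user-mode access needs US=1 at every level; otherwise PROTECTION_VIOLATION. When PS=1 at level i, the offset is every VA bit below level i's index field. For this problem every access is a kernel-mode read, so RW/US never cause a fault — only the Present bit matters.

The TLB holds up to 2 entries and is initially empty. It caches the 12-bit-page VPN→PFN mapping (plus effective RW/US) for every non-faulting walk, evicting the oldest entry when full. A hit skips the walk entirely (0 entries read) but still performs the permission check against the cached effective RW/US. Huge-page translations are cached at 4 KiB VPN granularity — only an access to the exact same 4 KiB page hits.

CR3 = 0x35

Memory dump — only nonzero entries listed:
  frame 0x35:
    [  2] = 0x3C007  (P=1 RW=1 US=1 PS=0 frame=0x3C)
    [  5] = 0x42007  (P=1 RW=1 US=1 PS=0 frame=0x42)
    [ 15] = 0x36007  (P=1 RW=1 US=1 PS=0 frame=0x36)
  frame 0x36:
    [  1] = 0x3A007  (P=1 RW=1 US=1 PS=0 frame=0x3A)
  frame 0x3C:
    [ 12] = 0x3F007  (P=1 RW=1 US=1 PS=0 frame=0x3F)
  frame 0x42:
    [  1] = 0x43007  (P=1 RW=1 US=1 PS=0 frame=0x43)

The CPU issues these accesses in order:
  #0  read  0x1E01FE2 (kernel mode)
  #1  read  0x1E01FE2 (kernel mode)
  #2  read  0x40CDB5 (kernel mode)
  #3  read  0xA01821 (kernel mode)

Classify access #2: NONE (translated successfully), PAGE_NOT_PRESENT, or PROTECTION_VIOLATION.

Trace:
#0 VA=0x1E01FE2 (r,kernel):
  L0: frame=0x35 idx=15 entry=0x36007 [P=1 RW=1 US=1 PS=0]
  L1: frame=0x36 idx=1 entry=0x3A007 [P=1 RW=1 US=1 PS=0]
  → PA=0x3AFE2  (2 entries read)
#1 VA=0x1E01FE2 (r,kernel):
  TLB hit vpn=0x1E01 → PA=0x3AFE2
#2 VA=0x40CDB5 (r,kernel):
  L0: frame=0x35 idx=2 entry=0x3C007 [P=1 RW=1 US=1 PS=0]
  L1: frame=0x3C idx=12 entry=0x3F007 [P=1 RW=1 US=1 PS=0]
  → PA=0x3FDB5  (2 entries read)
#3 VA=0xA01821 (r,kernel):
  L0: frame=0x35 idx=5 entry=0x42007 [P=1 RW=1 US=1 PS=0]
  L1: frame=0x42 idx=1 entry=0x43007 [P=1 RW=1 US=1 PS=0]
  → PA=0x43821  (2 entries read)

Access #2 fault: NONE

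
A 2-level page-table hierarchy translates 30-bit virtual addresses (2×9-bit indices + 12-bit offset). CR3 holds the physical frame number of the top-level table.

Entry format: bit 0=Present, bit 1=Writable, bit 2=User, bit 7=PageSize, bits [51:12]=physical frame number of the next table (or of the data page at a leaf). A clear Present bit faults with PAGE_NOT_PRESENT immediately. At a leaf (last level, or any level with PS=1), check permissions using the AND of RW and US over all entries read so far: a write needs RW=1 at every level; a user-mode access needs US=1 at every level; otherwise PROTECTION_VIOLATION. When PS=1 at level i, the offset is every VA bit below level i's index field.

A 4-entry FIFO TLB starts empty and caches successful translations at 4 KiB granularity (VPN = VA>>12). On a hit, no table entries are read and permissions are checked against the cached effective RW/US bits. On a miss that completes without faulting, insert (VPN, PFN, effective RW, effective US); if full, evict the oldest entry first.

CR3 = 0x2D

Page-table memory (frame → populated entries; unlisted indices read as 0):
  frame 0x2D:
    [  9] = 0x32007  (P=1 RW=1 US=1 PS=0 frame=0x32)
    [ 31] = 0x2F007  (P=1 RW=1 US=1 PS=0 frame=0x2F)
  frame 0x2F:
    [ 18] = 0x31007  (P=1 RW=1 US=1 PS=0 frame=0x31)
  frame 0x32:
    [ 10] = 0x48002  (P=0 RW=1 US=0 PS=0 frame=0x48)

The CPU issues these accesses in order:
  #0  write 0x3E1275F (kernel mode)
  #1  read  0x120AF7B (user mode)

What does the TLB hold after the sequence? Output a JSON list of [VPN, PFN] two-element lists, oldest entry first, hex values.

Per-access translation:
#0 VA=0x3E1275F (w,kernel):
  L0 @0x2D[31] → 0x2F007  P=1,RW=1,US=1,PS=0
  L1 @0x2F[18] → 0x31007  P=1,RW=1,US=1,PS=0
  → PA=0x3175F  (2 entries read)
#1 VA=0x120AF7B (r,user):
  L0 @0x2D[9] → 0x32007  P=1,RW=1,US=1,PS=0
  L1 @0x32[10] → 0x48002  P=0,RW=1,US=0,PS=0
  ✗ PAGE_NOT_PRESENT  [2 reads]

TLB: [["0x3E12", "0x31"]]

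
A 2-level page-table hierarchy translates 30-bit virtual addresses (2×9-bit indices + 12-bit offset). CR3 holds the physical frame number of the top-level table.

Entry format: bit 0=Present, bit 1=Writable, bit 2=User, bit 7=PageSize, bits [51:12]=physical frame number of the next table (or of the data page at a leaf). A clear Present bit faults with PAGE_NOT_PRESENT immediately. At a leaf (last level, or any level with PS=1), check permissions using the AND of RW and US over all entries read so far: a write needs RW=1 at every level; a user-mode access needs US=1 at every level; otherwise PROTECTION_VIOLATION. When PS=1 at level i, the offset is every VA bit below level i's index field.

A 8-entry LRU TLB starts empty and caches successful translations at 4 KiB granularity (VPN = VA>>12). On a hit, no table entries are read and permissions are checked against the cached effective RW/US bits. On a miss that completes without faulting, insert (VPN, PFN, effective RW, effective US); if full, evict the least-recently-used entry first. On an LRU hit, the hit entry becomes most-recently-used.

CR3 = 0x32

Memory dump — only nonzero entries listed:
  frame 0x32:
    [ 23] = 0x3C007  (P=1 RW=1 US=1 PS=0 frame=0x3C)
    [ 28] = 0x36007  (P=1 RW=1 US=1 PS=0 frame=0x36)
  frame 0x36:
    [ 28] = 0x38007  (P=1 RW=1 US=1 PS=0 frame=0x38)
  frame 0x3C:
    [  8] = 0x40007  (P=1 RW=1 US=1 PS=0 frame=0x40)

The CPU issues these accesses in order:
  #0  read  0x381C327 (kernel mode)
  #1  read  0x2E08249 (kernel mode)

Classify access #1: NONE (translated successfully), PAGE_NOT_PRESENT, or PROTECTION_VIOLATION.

Walk each access:
#0 VA=0x381C327 (r,kernel):
  lvl0: tbl 0x32, slot 28 ⇒ 0x36007 (P1/RW1/US1/PS0)
  lvl1: tbl 0x36, slot 28 ⇒ 0x38007 (P1/RW1/US1/PS0)
  → PA=0x38327  (2 entries read)
#1 VA=0x2E08249 (r,kernel):
  lvl0: tbl 0x32, slot 23 ⇒ 0x3C007 (P1/RW1/US1/PS0)
  lvl1: tbl 0x3C, slot 8 ⇒ 0x40007 (P1/RW1/US1/PS0)
  → PA=0x40249  (2 entries read)

Access #1 fault: NONE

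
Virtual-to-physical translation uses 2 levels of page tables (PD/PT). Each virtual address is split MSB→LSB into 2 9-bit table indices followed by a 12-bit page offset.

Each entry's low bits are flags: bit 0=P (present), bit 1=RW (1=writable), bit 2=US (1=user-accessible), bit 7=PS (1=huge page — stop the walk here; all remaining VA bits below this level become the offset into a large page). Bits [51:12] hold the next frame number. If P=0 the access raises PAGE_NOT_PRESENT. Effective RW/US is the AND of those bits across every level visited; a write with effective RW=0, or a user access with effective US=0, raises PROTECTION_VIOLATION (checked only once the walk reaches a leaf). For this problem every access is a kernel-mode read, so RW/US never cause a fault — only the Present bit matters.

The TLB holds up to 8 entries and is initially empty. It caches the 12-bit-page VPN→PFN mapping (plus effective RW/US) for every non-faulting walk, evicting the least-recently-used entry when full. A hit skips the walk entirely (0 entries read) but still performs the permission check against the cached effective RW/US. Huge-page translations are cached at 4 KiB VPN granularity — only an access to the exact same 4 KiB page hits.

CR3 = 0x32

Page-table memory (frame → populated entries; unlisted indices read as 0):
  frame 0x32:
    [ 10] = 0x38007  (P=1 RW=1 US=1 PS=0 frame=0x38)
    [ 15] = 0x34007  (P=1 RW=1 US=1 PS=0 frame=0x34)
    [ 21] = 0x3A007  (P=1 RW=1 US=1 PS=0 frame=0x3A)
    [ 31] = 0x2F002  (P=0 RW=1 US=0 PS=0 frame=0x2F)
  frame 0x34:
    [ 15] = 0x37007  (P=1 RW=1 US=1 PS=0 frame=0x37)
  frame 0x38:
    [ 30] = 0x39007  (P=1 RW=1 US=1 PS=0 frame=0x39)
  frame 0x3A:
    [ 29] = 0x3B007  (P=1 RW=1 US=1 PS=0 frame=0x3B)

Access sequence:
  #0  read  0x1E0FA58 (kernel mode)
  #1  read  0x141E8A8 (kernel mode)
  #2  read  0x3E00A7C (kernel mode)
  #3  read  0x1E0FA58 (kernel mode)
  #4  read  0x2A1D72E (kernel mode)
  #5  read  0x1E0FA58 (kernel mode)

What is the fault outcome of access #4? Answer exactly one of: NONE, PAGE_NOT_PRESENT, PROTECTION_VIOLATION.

Per-access translation:
#0 VA=0x1E0FA58 (r,kernel):
  L0: frame=0x32 idx=15 entry=0x34007 [P=1 RW=1 US=1 PS=0]
  L1: frame=0x34 idx=15 entry=0x37007 [P=1 RW=1 US=1 PS=0]
  ✓ 0x37A58  — 2 lookups
#1 VA=0x141E8A8 (r,kernel):
  L0: frame=0x32 idx=10 entry=0x38007 [P=1 RW=1 US=1 PS=0]
  L1: frame=0x38 idx=30 entry=0x39007 [P=1 RW=1 US=1 PS=0]
  ✓ 0x398A8  — 2 lookups
#2 VA=0x3E00A7C (r,kernel):
  L0: frame=0x32 idx=31 entry=0x2F002 [P=0 RW=1 US=0 PS=0]
  ✗ PAGE_NOT_PRESENT  [1 reads]
#3 VA=0x1E0FA58 (r,kernel):
  TLB hit vpn=0x1E0F → PA=0x37A58
#4 VA=0x2A1D72E (r,kernel):
  L0: frame=0x32 idx=21 entry=0x3A007 [P=1 RW=1 US=1 PS=0]
  L1: frame=0x3A idx=29 entry=0x3B007 [P=1 RW=1 US=1 PS=0]
  ✓ 0x3B72E  — 2 lookups
#5 VA=0x1E0FA58 (r,kernel):
  TLB hit vpn=0x1E0F → PA=0x37A58

Access #4 fault: NONE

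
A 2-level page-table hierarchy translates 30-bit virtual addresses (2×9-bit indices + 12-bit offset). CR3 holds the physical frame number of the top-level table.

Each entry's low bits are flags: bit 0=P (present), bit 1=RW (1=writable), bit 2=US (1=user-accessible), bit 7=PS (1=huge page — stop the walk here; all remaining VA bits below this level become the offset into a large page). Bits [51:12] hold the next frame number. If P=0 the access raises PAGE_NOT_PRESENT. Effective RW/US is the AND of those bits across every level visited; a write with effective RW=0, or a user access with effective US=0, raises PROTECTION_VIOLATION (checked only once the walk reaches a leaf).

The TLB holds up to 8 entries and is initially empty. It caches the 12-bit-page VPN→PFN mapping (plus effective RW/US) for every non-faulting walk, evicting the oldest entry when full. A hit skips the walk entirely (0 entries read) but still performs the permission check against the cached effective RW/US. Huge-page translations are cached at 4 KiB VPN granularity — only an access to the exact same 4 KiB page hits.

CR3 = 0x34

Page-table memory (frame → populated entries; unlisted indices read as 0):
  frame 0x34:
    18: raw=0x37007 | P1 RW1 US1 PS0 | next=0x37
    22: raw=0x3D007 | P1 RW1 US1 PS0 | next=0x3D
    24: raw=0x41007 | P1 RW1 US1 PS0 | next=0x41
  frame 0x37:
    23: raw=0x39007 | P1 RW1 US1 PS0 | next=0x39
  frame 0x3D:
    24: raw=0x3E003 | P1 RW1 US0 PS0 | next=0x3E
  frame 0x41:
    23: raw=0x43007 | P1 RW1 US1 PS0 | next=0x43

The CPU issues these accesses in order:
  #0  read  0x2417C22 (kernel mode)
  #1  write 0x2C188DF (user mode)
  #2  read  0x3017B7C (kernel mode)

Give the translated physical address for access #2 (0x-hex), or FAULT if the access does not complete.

Trace:
#0 VA=0x2417C22 (r,kernel):
  L0 @0x34[18] → 0x37007  P=1,RW=1,US=1,PS=0
  L1 @0x37[23] → 0x39007  P=1,RW=1,US=1,PS=0
  ⇒ phys 0x39C22  [2 reads]
#1 VA=0x2C188DF (w,user):
  L0 @0x34[22] → 0x3D007  P=1,RW=1,US=1,PS=0
  L1 @0x3D[24] → 0x3E003  P=1,RW=1,US=0,PS=0
  → PROTECTION_VIOLATION  (2 entries read)
#2 VA=0x3017B7C (r,kernel):
  L0 @0x34[24] → 0x41007  P=1,RW=1,US=1,PS=0
  L1 @0x41[23] → 0x43007  P=1,RW=1,US=1,PS=0
  ⇒ phys 0x43B7C  [2 reads]

Access #2 PA: 0x43B7C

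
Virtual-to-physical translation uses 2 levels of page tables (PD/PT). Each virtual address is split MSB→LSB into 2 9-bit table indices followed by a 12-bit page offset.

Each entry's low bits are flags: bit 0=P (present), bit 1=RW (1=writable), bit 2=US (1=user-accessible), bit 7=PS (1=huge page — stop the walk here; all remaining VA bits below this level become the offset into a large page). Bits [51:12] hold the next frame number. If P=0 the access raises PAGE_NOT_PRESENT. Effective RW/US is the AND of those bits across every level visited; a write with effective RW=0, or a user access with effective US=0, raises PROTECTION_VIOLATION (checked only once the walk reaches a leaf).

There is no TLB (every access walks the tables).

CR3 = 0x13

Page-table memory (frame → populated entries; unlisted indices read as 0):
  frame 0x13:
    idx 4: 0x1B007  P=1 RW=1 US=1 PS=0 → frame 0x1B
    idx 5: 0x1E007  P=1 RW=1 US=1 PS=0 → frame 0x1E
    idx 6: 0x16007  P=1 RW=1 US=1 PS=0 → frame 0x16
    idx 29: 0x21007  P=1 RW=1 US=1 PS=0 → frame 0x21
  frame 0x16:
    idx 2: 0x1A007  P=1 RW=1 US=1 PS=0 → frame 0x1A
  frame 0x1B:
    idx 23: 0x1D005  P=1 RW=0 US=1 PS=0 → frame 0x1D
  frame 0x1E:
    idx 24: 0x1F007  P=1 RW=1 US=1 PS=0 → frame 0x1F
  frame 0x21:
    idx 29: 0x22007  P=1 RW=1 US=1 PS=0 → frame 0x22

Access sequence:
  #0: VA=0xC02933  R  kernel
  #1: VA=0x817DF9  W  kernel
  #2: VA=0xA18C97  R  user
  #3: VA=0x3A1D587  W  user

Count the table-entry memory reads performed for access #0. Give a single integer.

Per-access translation:
#0 VA=0xC02933 (r,kernel):
  [0] read 0x13 idx=6: raw=0x16007 flags P=1 W=1 U=1 S=0
  [1] read 0x16 idx=2: raw=0x1A007 flags P=1 W=1 U=1 S=0
  ⇒ phys 0x1A933  [2 reads]
#1 VA=0x817DF9 (w,kernel):
  [0] read 0x13 idx=4: raw=0x1B007 flags P=1 W=1 U=1 S=0
  [1] read 0x1B idx=23: raw=0x1D005 flags P=1 W=0 U=1 S=0
  ✗ PROTECTION_VIOLATION  [2 reads]
#2 VA=0xA18C97 (r,user):
  [0] read 0x13 idx=5: raw=0x1E007 flags P=1 W=1 U=1 S=0
  [1] read 0x1E idx=24: raw=0x1F007 flags P=1 W=1 U=1 S=0
  ⇒ phys 0x1FC97  [2 reads]
#3 VA=0x3A1D587 (w,user):
  [0] read 0x13 idx=29: raw=0x21007 flags P=1 W=1 U=1 S=0
  [1] read 0x21 idx=29: raw=0x22007 flags P=1 W=1 U=1 S=0
  ⇒ phys 0x22587  [2 reads]

Entries read for #0: 2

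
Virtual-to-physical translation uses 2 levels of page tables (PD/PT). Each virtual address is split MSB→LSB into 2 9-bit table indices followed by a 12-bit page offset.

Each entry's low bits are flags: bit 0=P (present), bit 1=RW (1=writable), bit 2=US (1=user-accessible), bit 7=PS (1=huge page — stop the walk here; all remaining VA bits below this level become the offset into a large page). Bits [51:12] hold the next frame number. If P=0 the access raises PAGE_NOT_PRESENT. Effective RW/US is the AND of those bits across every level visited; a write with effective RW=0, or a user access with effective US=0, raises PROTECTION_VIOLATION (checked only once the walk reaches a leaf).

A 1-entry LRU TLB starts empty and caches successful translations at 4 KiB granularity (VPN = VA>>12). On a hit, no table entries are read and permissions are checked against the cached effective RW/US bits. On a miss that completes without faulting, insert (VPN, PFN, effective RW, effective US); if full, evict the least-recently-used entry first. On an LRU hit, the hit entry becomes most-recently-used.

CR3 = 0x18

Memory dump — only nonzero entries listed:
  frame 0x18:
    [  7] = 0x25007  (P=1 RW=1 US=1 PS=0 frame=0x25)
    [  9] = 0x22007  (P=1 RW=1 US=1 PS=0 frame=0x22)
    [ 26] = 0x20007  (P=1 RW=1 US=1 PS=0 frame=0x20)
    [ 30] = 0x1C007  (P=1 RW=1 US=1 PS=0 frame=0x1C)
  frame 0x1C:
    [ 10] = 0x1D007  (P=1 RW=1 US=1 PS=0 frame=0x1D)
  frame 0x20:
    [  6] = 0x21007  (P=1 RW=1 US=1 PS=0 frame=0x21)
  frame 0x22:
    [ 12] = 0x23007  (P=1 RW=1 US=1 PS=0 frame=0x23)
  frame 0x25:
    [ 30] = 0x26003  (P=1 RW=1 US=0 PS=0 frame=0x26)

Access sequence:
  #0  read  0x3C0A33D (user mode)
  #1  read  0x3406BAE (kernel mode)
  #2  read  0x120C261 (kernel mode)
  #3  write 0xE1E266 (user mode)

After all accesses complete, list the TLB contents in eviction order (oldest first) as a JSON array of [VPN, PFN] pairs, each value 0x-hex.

Trace:
#0 VA=0x3C0A33D (r,user):
  [0] read 0x18 idx=30: raw=0x1C007 flags P=1 W=1 U=1 S=0
  [1] read 0x1C idx=10: raw=0x1D007 flags P=1 W=1 U=1 S=0
  ⇒ phys 0x1D33D  [2 reads]
#1 VA=0x3406BAE (r,kernel):
  [0] read 0x18 idx=26: raw=0x20007 flags P=1 W=1 U=1 S=0
  [1] read 0x20 idx=6: raw=0x21007 flags P=1 W=1 U=1 S=0
  ⇒ phys 0x21BAE  [2 reads]
#2 VA=0x120C261 (r,kernel):
  [0] read 0x18 idx=9: raw=0x22007 flags P=1 W=1 U=1 S=0
  [1] read 0x22 idx=12: raw=0x23007 flags P=1 W=1 U=1 S=0
  ⇒ phys 0x23261  [2 reads]
#3 VA=0xE1E266 (w,user):
  [0] read 0x18 idx=7: raw=0x25007 flags P=1 W=1 U=1 S=0
  [1] read 0x25 idx=30: raw=0x26003 flags P=1 W=1 U=0 S=0
  ⇒ fault: PROTECTION_VIOLATION  — 2 lookups

TLB: [["0x120C", "0x23"]]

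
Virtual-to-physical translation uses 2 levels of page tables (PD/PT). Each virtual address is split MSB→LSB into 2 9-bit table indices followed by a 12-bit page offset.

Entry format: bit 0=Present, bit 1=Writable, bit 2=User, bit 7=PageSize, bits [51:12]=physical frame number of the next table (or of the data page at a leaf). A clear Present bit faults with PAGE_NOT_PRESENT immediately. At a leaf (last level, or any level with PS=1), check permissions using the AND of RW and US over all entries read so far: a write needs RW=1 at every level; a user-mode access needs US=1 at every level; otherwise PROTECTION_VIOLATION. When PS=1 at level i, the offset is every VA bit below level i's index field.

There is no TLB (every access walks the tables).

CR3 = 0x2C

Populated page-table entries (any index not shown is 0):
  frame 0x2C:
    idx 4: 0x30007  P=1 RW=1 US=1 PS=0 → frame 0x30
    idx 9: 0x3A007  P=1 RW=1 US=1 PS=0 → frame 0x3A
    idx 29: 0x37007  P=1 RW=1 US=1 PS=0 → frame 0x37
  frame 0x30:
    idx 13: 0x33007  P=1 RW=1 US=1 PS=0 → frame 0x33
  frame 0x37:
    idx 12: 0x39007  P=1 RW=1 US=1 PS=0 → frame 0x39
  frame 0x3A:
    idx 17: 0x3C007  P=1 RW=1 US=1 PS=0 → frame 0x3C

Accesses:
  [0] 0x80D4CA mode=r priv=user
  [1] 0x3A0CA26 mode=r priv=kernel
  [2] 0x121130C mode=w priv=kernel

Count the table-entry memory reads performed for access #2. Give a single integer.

Per-access translation:
#0 VA=0x80D4CA (r,user):
  L0 @0x2C[4] → 0x30007  P=1,RW=1,US=1,PS=0
  L1 @0x30[13] → 0x33007  P=1,RW=1,US=1,PS=0
  ⇒ phys 0x334CA  [2 reads]
#1 VA=0x3A0CA26 (r,kernel):
  L0 @0x2C[29] → 0x37007  P=1,RW=1,US=1,PS=0
  L1 @0x37[12] → 0x39007  P=1,RW=1,US=1,PS=0
  ⇒ phys 0x39A26  [2 reads]
#2 VA=0x121130C (w,kernel):
  L0 @0x2C[9] → 0x3A007  P=1,RW=1,US=1,PS=0
  L1 @0x3A[17] → 0x3C007  P=1,RW=1,US=1,PS=0
  ⇒ phys 0x3C30C  [2 reads]

Entries read for #2: 2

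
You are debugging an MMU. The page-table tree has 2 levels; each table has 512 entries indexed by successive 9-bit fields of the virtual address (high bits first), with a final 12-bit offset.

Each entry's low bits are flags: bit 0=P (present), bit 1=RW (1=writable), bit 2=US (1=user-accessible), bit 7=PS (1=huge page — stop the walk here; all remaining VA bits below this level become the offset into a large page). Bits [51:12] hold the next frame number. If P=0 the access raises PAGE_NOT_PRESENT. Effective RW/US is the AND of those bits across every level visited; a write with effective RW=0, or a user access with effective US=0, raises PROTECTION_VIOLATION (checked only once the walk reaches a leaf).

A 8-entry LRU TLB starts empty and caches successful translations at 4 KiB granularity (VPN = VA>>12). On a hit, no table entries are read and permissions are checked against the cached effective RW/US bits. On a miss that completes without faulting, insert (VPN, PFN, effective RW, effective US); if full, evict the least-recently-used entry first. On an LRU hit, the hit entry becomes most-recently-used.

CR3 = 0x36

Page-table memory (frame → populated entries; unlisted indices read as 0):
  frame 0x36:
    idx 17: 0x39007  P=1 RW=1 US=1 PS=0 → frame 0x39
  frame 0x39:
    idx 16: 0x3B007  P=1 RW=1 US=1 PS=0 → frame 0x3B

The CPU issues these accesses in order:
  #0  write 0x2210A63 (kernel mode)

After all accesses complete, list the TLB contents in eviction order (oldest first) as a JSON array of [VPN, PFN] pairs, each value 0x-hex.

Walk each access:
#0 VA=0x2210A63 (w,kernel):
  lvl0: tbl 0x36, slot 17 ⇒ 0x39007 (P1/RW1/US1/PS0)
  lvl1: tbl 0x39, slot 16 ⇒ 0x3B007 (P1/RW1/US1/PS0)
  → PA=0x3BA63  (2 entries read)

TLB: [["0x2210", "0x3B"]]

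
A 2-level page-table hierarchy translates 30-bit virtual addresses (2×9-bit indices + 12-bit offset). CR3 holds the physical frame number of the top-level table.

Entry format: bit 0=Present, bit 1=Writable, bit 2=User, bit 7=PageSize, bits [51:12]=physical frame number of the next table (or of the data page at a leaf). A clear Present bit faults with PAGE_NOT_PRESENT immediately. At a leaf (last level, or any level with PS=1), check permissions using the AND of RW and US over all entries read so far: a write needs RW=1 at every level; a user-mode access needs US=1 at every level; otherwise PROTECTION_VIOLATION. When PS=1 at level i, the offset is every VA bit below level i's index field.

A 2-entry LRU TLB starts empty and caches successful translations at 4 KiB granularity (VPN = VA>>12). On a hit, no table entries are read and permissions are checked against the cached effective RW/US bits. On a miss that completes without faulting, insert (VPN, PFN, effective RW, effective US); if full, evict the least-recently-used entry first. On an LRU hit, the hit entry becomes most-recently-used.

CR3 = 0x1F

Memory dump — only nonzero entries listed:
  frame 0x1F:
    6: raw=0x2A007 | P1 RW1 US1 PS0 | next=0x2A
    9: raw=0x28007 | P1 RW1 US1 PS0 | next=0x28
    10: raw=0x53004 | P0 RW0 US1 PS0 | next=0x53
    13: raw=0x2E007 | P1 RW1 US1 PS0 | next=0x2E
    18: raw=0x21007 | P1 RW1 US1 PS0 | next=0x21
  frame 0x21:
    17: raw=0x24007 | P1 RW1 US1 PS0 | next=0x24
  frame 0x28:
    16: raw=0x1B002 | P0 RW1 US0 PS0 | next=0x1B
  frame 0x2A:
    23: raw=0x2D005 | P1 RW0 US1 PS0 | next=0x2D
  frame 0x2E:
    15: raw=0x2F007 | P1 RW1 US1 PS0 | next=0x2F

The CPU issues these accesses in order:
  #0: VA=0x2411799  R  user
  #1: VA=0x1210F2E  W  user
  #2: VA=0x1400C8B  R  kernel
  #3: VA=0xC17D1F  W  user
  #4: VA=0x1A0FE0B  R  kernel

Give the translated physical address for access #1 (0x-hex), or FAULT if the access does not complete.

Per-access translation:
#0 VA=0x2411799 (r,user):
  L0 @0x1F[18] → 0x21007  P=1,RW=1,US=1,PS=0
  L1 @0x21[17] → 0x24007  P=1,RW=1,US=1,PS=0
  ⇒ phys 0x24799  [2 reads]
#1 VA=0x1210F2E (w,user):
  L0 @0x1F[9] → 0x28007  P=1,RW=1,US=1,PS=0
  L1 @0x28[16] → 0x1B002  P=0,RW=1,US=0,PS=0
  ⇒ fault: PAGE_NOT_PRESENT  — 2 lookups
#2 VA=0x1400C8B (r,kernel):
  L0 @0x1F[10] → 0x53004  P=0,RW=0,US=1,PS=0
  ⇒ fault: PAGE_NOT_PRESENT  — 1 lookups
#3 VA=0xC17D1F (w,user):
  L0 @0x1F[6] → 0x2A007  P=1,RW=1,US=1,PS=0
  L1 @0x2A[23] → 0x2D005  P=1,RW=0,US=1,PS=0
  ⇒ fault: PROTECTION_VIOLATION  — 2 lookups
#4 VA=0x1A0FE0B (r,kernel):
  L0 @0x1F[13] → 0x2E007  P=1,RW=1,US=1,PS=0
  L1 @0x2E[15] → 0x2F007  P=1,RW=1,US=1,PS=0
  ⇒ phys 0x2FE0B  [2 reads]

Access #1 PA: FAULT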